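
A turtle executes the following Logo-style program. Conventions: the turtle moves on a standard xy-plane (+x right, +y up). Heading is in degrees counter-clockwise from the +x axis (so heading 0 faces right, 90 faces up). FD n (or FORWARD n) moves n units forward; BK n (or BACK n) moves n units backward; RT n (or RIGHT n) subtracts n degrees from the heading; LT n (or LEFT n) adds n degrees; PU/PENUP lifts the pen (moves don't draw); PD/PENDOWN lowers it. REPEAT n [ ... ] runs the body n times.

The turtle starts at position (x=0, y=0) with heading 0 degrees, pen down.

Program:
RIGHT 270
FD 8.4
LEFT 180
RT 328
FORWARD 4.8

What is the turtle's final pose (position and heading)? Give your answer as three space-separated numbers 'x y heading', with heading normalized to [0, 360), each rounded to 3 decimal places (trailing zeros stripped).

Answer: 2.544 4.329 302

Derivation:
Executing turtle program step by step:
Start: pos=(0,0), heading=0, pen down
RT 270: heading 0 -> 90
FD 8.4: (0,0) -> (0,8.4) [heading=90, draw]
LT 180: heading 90 -> 270
RT 328: heading 270 -> 302
FD 4.8: (0,8.4) -> (2.544,4.329) [heading=302, draw]
Final: pos=(2.544,4.329), heading=302, 2 segment(s) drawn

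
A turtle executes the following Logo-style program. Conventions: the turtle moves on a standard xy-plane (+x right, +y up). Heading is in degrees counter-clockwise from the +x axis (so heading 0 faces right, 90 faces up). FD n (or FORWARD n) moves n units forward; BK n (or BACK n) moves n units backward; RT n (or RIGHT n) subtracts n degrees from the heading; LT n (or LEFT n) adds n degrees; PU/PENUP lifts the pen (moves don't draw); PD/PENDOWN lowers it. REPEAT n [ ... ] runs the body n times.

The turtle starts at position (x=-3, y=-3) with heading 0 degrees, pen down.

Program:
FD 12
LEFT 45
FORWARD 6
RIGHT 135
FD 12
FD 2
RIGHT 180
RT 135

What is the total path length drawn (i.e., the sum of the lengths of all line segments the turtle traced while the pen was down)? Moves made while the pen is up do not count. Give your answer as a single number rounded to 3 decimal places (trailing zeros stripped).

Answer: 32

Derivation:
Executing turtle program step by step:
Start: pos=(-3,-3), heading=0, pen down
FD 12: (-3,-3) -> (9,-3) [heading=0, draw]
LT 45: heading 0 -> 45
FD 6: (9,-3) -> (13.243,1.243) [heading=45, draw]
RT 135: heading 45 -> 270
FD 12: (13.243,1.243) -> (13.243,-10.757) [heading=270, draw]
FD 2: (13.243,-10.757) -> (13.243,-12.757) [heading=270, draw]
RT 180: heading 270 -> 90
RT 135: heading 90 -> 315
Final: pos=(13.243,-12.757), heading=315, 4 segment(s) drawn

Segment lengths:
  seg 1: (-3,-3) -> (9,-3), length = 12
  seg 2: (9,-3) -> (13.243,1.243), length = 6
  seg 3: (13.243,1.243) -> (13.243,-10.757), length = 12
  seg 4: (13.243,-10.757) -> (13.243,-12.757), length = 2
Total = 32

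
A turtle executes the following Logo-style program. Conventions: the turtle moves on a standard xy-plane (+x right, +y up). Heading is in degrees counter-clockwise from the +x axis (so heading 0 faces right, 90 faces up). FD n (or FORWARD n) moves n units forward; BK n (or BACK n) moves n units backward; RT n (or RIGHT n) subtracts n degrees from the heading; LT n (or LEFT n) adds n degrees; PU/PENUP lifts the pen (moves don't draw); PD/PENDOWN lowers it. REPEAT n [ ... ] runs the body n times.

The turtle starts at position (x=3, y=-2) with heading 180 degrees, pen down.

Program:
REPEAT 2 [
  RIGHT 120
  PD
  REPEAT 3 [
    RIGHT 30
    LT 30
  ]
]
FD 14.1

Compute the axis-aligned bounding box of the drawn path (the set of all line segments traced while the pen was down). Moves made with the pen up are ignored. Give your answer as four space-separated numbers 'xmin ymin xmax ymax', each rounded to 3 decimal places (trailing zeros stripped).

Answer: 3 -14.211 10.05 -2

Derivation:
Executing turtle program step by step:
Start: pos=(3,-2), heading=180, pen down
REPEAT 2 [
  -- iteration 1/2 --
  RT 120: heading 180 -> 60
  PD: pen down
  REPEAT 3 [
    -- iteration 1/3 --
    RT 30: heading 60 -> 30
    LT 30: heading 30 -> 60
    -- iteration 2/3 --
    RT 30: heading 60 -> 30
    LT 30: heading 30 -> 60
    -- iteration 3/3 --
    RT 30: heading 60 -> 30
    LT 30: heading 30 -> 60
  ]
  -- iteration 2/2 --
  RT 120: heading 60 -> 300
  PD: pen down
  REPEAT 3 [
    -- iteration 1/3 --
    RT 30: heading 300 -> 270
    LT 30: heading 270 -> 300
    -- iteration 2/3 --
    RT 30: heading 300 -> 270
    LT 30: heading 270 -> 300
    -- iteration 3/3 --
    RT 30: heading 300 -> 270
    LT 30: heading 270 -> 300
  ]
]
FD 14.1: (3,-2) -> (10.05,-14.211) [heading=300, draw]
Final: pos=(10.05,-14.211), heading=300, 1 segment(s) drawn

Segment endpoints: x in {3, 10.05}, y in {-14.211, -2}
xmin=3, ymin=-14.211, xmax=10.05, ymax=-2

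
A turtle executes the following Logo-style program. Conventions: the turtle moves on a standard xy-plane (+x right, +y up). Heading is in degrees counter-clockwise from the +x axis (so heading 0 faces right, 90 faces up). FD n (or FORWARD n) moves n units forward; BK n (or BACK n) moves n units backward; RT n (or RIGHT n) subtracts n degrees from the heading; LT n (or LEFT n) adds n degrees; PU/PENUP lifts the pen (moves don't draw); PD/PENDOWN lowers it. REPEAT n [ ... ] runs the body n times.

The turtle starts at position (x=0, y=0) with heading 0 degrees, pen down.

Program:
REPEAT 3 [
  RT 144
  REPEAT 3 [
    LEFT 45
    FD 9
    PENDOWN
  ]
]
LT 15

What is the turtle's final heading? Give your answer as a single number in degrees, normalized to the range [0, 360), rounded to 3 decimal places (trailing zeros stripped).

Executing turtle program step by step:
Start: pos=(0,0), heading=0, pen down
REPEAT 3 [
  -- iteration 1/3 --
  RT 144: heading 0 -> 216
  REPEAT 3 [
    -- iteration 1/3 --
    LT 45: heading 216 -> 261
    FD 9: (0,0) -> (-1.408,-8.889) [heading=261, draw]
    PD: pen down
    -- iteration 2/3 --
    LT 45: heading 261 -> 306
    FD 9: (-1.408,-8.889) -> (3.882,-16.17) [heading=306, draw]
    PD: pen down
    -- iteration 3/3 --
    LT 45: heading 306 -> 351
    FD 9: (3.882,-16.17) -> (12.771,-17.578) [heading=351, draw]
    PD: pen down
  ]
  -- iteration 2/3 --
  RT 144: heading 351 -> 207
  REPEAT 3 [
    -- iteration 1/3 --
    LT 45: heading 207 -> 252
    FD 9: (12.771,-17.578) -> (9.99,-26.138) [heading=252, draw]
    PD: pen down
    -- iteration 2/3 --
    LT 45: heading 252 -> 297
    FD 9: (9.99,-26.138) -> (14.076,-34.157) [heading=297, draw]
    PD: pen down
    -- iteration 3/3 --
    LT 45: heading 297 -> 342
    FD 9: (14.076,-34.157) -> (22.636,-36.938) [heading=342, draw]
    PD: pen down
  ]
  -- iteration 3/3 --
  RT 144: heading 342 -> 198
  REPEAT 3 [
    -- iteration 1/3 --
    LT 45: heading 198 -> 243
    FD 9: (22.636,-36.938) -> (18.55,-44.957) [heading=243, draw]
    PD: pen down
    -- iteration 2/3 --
    LT 45: heading 243 -> 288
    FD 9: (18.55,-44.957) -> (21.331,-53.517) [heading=288, draw]
    PD: pen down
    -- iteration 3/3 --
    LT 45: heading 288 -> 333
    FD 9: (21.331,-53.517) -> (29.35,-57.602) [heading=333, draw]
    PD: pen down
  ]
]
LT 15: heading 333 -> 348
Final: pos=(29.35,-57.602), heading=348, 9 segment(s) drawn

Answer: 348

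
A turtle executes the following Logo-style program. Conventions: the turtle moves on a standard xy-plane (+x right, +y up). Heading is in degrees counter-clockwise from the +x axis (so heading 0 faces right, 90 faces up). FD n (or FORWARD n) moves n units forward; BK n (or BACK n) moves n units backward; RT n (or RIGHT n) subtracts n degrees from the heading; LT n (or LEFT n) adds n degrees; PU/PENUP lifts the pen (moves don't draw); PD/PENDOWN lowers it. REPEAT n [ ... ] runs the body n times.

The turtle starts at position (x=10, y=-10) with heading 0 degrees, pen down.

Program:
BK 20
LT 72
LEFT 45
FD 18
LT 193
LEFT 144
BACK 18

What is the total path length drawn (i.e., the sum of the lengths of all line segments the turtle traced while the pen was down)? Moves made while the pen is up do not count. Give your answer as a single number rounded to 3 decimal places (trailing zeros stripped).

Answer: 56

Derivation:
Executing turtle program step by step:
Start: pos=(10,-10), heading=0, pen down
BK 20: (10,-10) -> (-10,-10) [heading=0, draw]
LT 72: heading 0 -> 72
LT 45: heading 72 -> 117
FD 18: (-10,-10) -> (-18.172,6.038) [heading=117, draw]
LT 193: heading 117 -> 310
LT 144: heading 310 -> 94
BK 18: (-18.172,6.038) -> (-16.916,-11.918) [heading=94, draw]
Final: pos=(-16.916,-11.918), heading=94, 3 segment(s) drawn

Segment lengths:
  seg 1: (10,-10) -> (-10,-10), length = 20
  seg 2: (-10,-10) -> (-18.172,6.038), length = 18
  seg 3: (-18.172,6.038) -> (-16.916,-11.918), length = 18
Total = 56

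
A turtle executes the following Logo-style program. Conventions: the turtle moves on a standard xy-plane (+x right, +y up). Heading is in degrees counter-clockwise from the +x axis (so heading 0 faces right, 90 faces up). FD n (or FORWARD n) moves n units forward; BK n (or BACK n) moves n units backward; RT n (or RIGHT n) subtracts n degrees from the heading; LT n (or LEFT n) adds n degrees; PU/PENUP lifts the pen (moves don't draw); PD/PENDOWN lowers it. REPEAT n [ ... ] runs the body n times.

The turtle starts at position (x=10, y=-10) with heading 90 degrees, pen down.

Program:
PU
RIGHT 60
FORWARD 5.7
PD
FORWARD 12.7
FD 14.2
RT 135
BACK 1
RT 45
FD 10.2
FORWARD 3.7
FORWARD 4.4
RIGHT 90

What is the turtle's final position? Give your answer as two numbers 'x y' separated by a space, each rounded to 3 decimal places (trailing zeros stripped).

Executing turtle program step by step:
Start: pos=(10,-10), heading=90, pen down
PU: pen up
RT 60: heading 90 -> 30
FD 5.7: (10,-10) -> (14.936,-7.15) [heading=30, move]
PD: pen down
FD 12.7: (14.936,-7.15) -> (25.935,-0.8) [heading=30, draw]
FD 14.2: (25.935,-0.8) -> (38.232,6.3) [heading=30, draw]
RT 135: heading 30 -> 255
BK 1: (38.232,6.3) -> (38.491,7.266) [heading=255, draw]
RT 45: heading 255 -> 210
FD 10.2: (38.491,7.266) -> (29.658,2.166) [heading=210, draw]
FD 3.7: (29.658,2.166) -> (26.453,0.316) [heading=210, draw]
FD 4.4: (26.453,0.316) -> (22.643,-1.884) [heading=210, draw]
RT 90: heading 210 -> 120
Final: pos=(22.643,-1.884), heading=120, 6 segment(s) drawn

Answer: 22.643 -1.884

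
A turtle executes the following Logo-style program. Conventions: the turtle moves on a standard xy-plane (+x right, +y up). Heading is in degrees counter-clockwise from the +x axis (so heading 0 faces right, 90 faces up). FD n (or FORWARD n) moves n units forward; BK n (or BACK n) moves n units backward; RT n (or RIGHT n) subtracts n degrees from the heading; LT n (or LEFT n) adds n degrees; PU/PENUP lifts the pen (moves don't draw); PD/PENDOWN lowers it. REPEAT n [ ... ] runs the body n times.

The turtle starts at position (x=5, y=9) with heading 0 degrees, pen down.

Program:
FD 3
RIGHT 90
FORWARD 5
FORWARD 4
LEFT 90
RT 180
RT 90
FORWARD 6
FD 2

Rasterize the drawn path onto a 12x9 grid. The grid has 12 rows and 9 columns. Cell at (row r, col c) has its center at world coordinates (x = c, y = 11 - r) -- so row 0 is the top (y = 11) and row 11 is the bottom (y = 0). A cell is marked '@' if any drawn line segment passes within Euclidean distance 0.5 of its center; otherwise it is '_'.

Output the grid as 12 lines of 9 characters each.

Segment 0: (5,9) -> (8,9)
Segment 1: (8,9) -> (8,4)
Segment 2: (8,4) -> (8,0)
Segment 3: (8,0) -> (8,6)
Segment 4: (8,6) -> (8,8)

Answer: _________
_________
_____@@@@
________@
________@
________@
________@
________@
________@
________@
________@
________@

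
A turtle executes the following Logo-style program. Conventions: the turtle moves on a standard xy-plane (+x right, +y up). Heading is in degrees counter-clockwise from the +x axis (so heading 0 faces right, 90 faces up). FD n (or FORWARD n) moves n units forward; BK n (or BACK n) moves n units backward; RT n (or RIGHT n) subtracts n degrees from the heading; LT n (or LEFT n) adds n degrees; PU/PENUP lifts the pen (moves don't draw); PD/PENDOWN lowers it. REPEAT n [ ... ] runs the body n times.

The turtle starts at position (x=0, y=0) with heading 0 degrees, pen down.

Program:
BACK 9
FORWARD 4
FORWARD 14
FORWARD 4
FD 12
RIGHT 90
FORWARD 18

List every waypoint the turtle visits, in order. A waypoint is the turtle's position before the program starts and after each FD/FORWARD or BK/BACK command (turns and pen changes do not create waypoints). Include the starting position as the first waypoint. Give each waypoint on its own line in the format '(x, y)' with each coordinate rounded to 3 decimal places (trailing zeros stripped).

Answer: (0, 0)
(-9, 0)
(-5, 0)
(9, 0)
(13, 0)
(25, 0)
(25, -18)

Derivation:
Executing turtle program step by step:
Start: pos=(0,0), heading=0, pen down
BK 9: (0,0) -> (-9,0) [heading=0, draw]
FD 4: (-9,0) -> (-5,0) [heading=0, draw]
FD 14: (-5,0) -> (9,0) [heading=0, draw]
FD 4: (9,0) -> (13,0) [heading=0, draw]
FD 12: (13,0) -> (25,0) [heading=0, draw]
RT 90: heading 0 -> 270
FD 18: (25,0) -> (25,-18) [heading=270, draw]
Final: pos=(25,-18), heading=270, 6 segment(s) drawn
Waypoints (7 total):
(0, 0)
(-9, 0)
(-5, 0)
(9, 0)
(13, 0)
(25, 0)
(25, -18)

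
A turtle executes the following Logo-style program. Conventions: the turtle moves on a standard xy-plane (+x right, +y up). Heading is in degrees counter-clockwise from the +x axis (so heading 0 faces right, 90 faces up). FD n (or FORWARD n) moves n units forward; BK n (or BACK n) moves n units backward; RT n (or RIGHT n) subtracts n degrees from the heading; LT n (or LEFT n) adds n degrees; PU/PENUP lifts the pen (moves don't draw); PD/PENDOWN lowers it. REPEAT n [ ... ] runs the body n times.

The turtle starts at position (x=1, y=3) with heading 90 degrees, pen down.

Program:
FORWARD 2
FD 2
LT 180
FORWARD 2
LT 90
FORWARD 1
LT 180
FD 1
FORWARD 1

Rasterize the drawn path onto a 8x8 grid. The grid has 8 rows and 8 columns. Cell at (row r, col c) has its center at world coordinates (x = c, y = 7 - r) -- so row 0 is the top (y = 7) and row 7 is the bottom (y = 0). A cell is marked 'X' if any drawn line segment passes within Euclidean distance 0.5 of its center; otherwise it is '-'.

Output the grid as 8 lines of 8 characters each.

Segment 0: (1,3) -> (1,5)
Segment 1: (1,5) -> (1,7)
Segment 2: (1,7) -> (1,5)
Segment 3: (1,5) -> (2,5)
Segment 4: (2,5) -> (1,5)
Segment 5: (1,5) -> (0,5)

Answer: -X------
-X------
XXX-----
-X------
-X------
--------
--------
--------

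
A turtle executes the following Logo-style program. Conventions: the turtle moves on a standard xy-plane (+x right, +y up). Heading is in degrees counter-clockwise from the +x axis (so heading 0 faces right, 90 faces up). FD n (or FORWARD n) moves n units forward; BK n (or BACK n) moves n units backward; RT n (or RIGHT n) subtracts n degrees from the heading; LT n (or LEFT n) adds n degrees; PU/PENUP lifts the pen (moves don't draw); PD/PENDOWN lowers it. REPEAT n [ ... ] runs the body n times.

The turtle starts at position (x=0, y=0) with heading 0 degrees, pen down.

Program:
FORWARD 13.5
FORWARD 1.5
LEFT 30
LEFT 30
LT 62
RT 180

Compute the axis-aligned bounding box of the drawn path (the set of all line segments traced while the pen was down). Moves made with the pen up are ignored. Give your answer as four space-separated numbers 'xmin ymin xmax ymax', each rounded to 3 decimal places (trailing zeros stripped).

Executing turtle program step by step:
Start: pos=(0,0), heading=0, pen down
FD 13.5: (0,0) -> (13.5,0) [heading=0, draw]
FD 1.5: (13.5,0) -> (15,0) [heading=0, draw]
LT 30: heading 0 -> 30
LT 30: heading 30 -> 60
LT 62: heading 60 -> 122
RT 180: heading 122 -> 302
Final: pos=(15,0), heading=302, 2 segment(s) drawn

Segment endpoints: x in {0, 13.5, 15}, y in {0}
xmin=0, ymin=0, xmax=15, ymax=0

Answer: 0 0 15 0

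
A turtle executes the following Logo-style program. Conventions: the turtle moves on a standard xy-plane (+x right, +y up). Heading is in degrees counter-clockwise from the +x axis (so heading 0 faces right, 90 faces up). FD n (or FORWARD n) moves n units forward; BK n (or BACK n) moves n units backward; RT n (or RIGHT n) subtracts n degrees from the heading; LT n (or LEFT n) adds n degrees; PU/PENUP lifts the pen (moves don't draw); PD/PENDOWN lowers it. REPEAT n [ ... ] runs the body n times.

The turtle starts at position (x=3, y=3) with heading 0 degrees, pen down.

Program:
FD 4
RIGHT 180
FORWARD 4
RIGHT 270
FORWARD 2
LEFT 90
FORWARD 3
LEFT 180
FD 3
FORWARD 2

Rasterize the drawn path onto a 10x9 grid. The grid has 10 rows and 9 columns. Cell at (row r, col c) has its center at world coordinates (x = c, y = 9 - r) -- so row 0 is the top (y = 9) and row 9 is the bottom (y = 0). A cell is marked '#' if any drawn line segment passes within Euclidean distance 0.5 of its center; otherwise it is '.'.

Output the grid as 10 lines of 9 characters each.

Segment 0: (3,3) -> (7,3)
Segment 1: (7,3) -> (3,3)
Segment 2: (3,3) -> (3,1)
Segment 3: (3,1) -> (6,1)
Segment 4: (6,1) -> (3,1)
Segment 5: (3,1) -> (1,1)

Answer: .........
.........
.........
.........
.........
.........
...#####.
...#.....
.######..
.........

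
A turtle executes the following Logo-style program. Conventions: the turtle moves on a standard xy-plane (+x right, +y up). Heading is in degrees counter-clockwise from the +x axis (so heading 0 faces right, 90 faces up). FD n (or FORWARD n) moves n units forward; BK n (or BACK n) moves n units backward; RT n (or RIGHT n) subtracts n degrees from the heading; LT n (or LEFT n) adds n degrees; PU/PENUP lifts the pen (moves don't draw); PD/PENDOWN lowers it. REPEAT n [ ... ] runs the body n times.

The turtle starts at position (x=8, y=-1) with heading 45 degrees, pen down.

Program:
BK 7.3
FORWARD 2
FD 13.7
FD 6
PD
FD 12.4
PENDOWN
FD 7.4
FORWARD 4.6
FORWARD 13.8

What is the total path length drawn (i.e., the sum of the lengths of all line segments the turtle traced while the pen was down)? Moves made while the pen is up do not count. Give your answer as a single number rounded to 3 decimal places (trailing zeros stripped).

Executing turtle program step by step:
Start: pos=(8,-1), heading=45, pen down
BK 7.3: (8,-1) -> (2.838,-6.162) [heading=45, draw]
FD 2: (2.838,-6.162) -> (4.252,-4.748) [heading=45, draw]
FD 13.7: (4.252,-4.748) -> (13.94,4.94) [heading=45, draw]
FD 6: (13.94,4.94) -> (18.182,9.182) [heading=45, draw]
PD: pen down
FD 12.4: (18.182,9.182) -> (26.95,17.95) [heading=45, draw]
PD: pen down
FD 7.4: (26.95,17.95) -> (32.183,23.183) [heading=45, draw]
FD 4.6: (32.183,23.183) -> (35.436,26.436) [heading=45, draw]
FD 13.8: (35.436,26.436) -> (45.194,36.194) [heading=45, draw]
Final: pos=(45.194,36.194), heading=45, 8 segment(s) drawn

Segment lengths:
  seg 1: (8,-1) -> (2.838,-6.162), length = 7.3
  seg 2: (2.838,-6.162) -> (4.252,-4.748), length = 2
  seg 3: (4.252,-4.748) -> (13.94,4.94), length = 13.7
  seg 4: (13.94,4.94) -> (18.182,9.182), length = 6
  seg 5: (18.182,9.182) -> (26.95,17.95), length = 12.4
  seg 6: (26.95,17.95) -> (32.183,23.183), length = 7.4
  seg 7: (32.183,23.183) -> (35.436,26.436), length = 4.6
  seg 8: (35.436,26.436) -> (45.194,36.194), length = 13.8
Total = 67.2

Answer: 67.2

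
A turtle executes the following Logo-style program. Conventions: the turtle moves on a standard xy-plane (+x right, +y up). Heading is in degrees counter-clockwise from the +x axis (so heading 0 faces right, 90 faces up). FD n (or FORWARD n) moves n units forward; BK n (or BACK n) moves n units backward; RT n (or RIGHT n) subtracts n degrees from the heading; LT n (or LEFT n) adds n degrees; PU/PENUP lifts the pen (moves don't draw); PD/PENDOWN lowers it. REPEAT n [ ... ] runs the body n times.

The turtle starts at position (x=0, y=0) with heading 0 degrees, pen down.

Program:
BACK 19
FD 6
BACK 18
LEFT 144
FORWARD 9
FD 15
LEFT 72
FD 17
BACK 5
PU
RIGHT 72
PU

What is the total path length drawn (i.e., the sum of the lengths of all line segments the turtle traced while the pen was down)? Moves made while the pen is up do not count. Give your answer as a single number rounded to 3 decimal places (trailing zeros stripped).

Executing turtle program step by step:
Start: pos=(0,0), heading=0, pen down
BK 19: (0,0) -> (-19,0) [heading=0, draw]
FD 6: (-19,0) -> (-13,0) [heading=0, draw]
BK 18: (-13,0) -> (-31,0) [heading=0, draw]
LT 144: heading 0 -> 144
FD 9: (-31,0) -> (-38.281,5.29) [heading=144, draw]
FD 15: (-38.281,5.29) -> (-50.416,14.107) [heading=144, draw]
LT 72: heading 144 -> 216
FD 17: (-50.416,14.107) -> (-64.17,4.114) [heading=216, draw]
BK 5: (-64.17,4.114) -> (-60.125,7.053) [heading=216, draw]
PU: pen up
RT 72: heading 216 -> 144
PU: pen up
Final: pos=(-60.125,7.053), heading=144, 7 segment(s) drawn

Segment lengths:
  seg 1: (0,0) -> (-19,0), length = 19
  seg 2: (-19,0) -> (-13,0), length = 6
  seg 3: (-13,0) -> (-31,0), length = 18
  seg 4: (-31,0) -> (-38.281,5.29), length = 9
  seg 5: (-38.281,5.29) -> (-50.416,14.107), length = 15
  seg 6: (-50.416,14.107) -> (-64.17,4.114), length = 17
  seg 7: (-64.17,4.114) -> (-60.125,7.053), length = 5
Total = 89

Answer: 89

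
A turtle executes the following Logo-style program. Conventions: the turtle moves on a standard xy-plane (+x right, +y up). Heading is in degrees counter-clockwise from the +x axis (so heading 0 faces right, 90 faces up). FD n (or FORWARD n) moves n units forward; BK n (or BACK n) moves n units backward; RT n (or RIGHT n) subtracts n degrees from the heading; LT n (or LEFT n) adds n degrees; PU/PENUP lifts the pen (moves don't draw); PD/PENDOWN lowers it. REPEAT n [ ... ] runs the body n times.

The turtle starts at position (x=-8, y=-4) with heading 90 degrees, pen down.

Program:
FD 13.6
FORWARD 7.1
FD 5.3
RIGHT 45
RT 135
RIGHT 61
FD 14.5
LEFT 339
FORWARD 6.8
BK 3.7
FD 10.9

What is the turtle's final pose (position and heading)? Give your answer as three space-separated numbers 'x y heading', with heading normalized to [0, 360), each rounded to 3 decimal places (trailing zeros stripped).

Executing turtle program step by step:
Start: pos=(-8,-4), heading=90, pen down
FD 13.6: (-8,-4) -> (-8,9.6) [heading=90, draw]
FD 7.1: (-8,9.6) -> (-8,16.7) [heading=90, draw]
FD 5.3: (-8,16.7) -> (-8,22) [heading=90, draw]
RT 45: heading 90 -> 45
RT 135: heading 45 -> 270
RT 61: heading 270 -> 209
FD 14.5: (-8,22) -> (-20.682,14.97) [heading=209, draw]
LT 339: heading 209 -> 188
FD 6.8: (-20.682,14.97) -> (-27.416,14.024) [heading=188, draw]
BK 3.7: (-27.416,14.024) -> (-23.752,14.539) [heading=188, draw]
FD 10.9: (-23.752,14.539) -> (-34.546,13.022) [heading=188, draw]
Final: pos=(-34.546,13.022), heading=188, 7 segment(s) drawn

Answer: -34.546 13.022 188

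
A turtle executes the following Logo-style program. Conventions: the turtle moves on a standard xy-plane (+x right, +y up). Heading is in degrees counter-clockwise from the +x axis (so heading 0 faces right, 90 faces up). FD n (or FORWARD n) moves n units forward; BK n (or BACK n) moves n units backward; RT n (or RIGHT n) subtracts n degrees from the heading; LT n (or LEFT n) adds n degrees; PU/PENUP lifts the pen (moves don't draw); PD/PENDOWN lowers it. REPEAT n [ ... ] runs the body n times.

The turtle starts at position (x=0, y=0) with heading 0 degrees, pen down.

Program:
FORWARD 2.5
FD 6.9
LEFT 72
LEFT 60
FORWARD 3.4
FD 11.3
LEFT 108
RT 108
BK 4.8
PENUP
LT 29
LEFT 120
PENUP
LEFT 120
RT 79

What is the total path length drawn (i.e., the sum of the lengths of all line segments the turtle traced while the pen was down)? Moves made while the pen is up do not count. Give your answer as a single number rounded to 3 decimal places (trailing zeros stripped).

Executing turtle program step by step:
Start: pos=(0,0), heading=0, pen down
FD 2.5: (0,0) -> (2.5,0) [heading=0, draw]
FD 6.9: (2.5,0) -> (9.4,0) [heading=0, draw]
LT 72: heading 0 -> 72
LT 60: heading 72 -> 132
FD 3.4: (9.4,0) -> (7.125,2.527) [heading=132, draw]
FD 11.3: (7.125,2.527) -> (-0.436,10.924) [heading=132, draw]
LT 108: heading 132 -> 240
RT 108: heading 240 -> 132
BK 4.8: (-0.436,10.924) -> (2.776,7.357) [heading=132, draw]
PU: pen up
LT 29: heading 132 -> 161
LT 120: heading 161 -> 281
PU: pen up
LT 120: heading 281 -> 41
RT 79: heading 41 -> 322
Final: pos=(2.776,7.357), heading=322, 5 segment(s) drawn

Segment lengths:
  seg 1: (0,0) -> (2.5,0), length = 2.5
  seg 2: (2.5,0) -> (9.4,0), length = 6.9
  seg 3: (9.4,0) -> (7.125,2.527), length = 3.4
  seg 4: (7.125,2.527) -> (-0.436,10.924), length = 11.3
  seg 5: (-0.436,10.924) -> (2.776,7.357), length = 4.8
Total = 28.9

Answer: 28.9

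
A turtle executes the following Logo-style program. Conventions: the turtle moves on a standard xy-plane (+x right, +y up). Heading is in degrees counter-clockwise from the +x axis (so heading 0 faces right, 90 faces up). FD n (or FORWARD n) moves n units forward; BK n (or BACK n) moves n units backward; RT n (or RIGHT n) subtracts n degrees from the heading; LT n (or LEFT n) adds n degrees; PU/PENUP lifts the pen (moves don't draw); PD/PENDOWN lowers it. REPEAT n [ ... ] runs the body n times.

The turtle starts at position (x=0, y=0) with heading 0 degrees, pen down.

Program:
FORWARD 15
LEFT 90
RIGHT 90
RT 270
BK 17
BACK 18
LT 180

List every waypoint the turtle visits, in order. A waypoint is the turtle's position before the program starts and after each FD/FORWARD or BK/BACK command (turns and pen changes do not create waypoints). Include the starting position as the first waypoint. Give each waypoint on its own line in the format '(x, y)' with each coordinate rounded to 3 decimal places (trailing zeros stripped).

Answer: (0, 0)
(15, 0)
(15, -17)
(15, -35)

Derivation:
Executing turtle program step by step:
Start: pos=(0,0), heading=0, pen down
FD 15: (0,0) -> (15,0) [heading=0, draw]
LT 90: heading 0 -> 90
RT 90: heading 90 -> 0
RT 270: heading 0 -> 90
BK 17: (15,0) -> (15,-17) [heading=90, draw]
BK 18: (15,-17) -> (15,-35) [heading=90, draw]
LT 180: heading 90 -> 270
Final: pos=(15,-35), heading=270, 3 segment(s) drawn
Waypoints (4 total):
(0, 0)
(15, 0)
(15, -17)
(15, -35)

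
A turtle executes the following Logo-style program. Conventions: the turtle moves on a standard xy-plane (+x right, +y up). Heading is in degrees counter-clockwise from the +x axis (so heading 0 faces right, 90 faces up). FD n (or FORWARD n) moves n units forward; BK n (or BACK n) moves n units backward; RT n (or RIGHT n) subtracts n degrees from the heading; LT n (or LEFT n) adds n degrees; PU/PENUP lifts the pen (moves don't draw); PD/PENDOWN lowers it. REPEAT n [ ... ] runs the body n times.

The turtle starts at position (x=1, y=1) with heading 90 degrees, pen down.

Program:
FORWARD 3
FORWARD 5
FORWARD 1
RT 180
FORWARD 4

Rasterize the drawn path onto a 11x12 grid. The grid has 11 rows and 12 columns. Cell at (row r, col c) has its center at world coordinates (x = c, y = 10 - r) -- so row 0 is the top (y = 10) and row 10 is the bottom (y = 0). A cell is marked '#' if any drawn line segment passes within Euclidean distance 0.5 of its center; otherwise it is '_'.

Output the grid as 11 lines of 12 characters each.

Segment 0: (1,1) -> (1,4)
Segment 1: (1,4) -> (1,9)
Segment 2: (1,9) -> (1,10)
Segment 3: (1,10) -> (1,6)

Answer: _#__________
_#__________
_#__________
_#__________
_#__________
_#__________
_#__________
_#__________
_#__________
_#__________
____________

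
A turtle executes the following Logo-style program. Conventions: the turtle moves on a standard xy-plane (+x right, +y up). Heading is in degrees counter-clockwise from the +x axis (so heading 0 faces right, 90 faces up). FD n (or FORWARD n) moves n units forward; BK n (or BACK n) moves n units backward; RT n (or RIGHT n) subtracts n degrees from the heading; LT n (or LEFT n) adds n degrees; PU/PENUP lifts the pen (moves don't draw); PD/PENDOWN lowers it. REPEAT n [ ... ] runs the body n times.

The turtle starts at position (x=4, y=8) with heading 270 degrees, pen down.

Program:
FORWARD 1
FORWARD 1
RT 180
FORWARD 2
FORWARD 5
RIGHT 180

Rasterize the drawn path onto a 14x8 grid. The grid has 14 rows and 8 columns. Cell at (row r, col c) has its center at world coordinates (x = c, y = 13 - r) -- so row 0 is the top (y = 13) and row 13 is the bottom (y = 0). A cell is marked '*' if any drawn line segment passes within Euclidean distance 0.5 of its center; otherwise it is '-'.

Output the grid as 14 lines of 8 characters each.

Segment 0: (4,8) -> (4,7)
Segment 1: (4,7) -> (4,6)
Segment 2: (4,6) -> (4,8)
Segment 3: (4,8) -> (4,13)

Answer: ----*---
----*---
----*---
----*---
----*---
----*---
----*---
----*---
--------
--------
--------
--------
--------
--------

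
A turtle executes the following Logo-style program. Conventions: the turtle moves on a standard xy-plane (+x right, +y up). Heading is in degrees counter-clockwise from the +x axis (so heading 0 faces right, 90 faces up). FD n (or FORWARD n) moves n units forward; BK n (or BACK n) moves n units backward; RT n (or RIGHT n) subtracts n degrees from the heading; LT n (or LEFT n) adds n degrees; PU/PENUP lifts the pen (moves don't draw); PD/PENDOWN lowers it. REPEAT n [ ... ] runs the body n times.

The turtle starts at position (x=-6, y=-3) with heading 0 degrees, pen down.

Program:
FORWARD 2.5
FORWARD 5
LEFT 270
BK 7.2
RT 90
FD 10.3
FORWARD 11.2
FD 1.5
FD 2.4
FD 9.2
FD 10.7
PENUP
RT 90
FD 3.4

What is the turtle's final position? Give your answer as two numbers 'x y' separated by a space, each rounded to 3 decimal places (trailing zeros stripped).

Answer: -43.8 7.6

Derivation:
Executing turtle program step by step:
Start: pos=(-6,-3), heading=0, pen down
FD 2.5: (-6,-3) -> (-3.5,-3) [heading=0, draw]
FD 5: (-3.5,-3) -> (1.5,-3) [heading=0, draw]
LT 270: heading 0 -> 270
BK 7.2: (1.5,-3) -> (1.5,4.2) [heading=270, draw]
RT 90: heading 270 -> 180
FD 10.3: (1.5,4.2) -> (-8.8,4.2) [heading=180, draw]
FD 11.2: (-8.8,4.2) -> (-20,4.2) [heading=180, draw]
FD 1.5: (-20,4.2) -> (-21.5,4.2) [heading=180, draw]
FD 2.4: (-21.5,4.2) -> (-23.9,4.2) [heading=180, draw]
FD 9.2: (-23.9,4.2) -> (-33.1,4.2) [heading=180, draw]
FD 10.7: (-33.1,4.2) -> (-43.8,4.2) [heading=180, draw]
PU: pen up
RT 90: heading 180 -> 90
FD 3.4: (-43.8,4.2) -> (-43.8,7.6) [heading=90, move]
Final: pos=(-43.8,7.6), heading=90, 9 segment(s) drawn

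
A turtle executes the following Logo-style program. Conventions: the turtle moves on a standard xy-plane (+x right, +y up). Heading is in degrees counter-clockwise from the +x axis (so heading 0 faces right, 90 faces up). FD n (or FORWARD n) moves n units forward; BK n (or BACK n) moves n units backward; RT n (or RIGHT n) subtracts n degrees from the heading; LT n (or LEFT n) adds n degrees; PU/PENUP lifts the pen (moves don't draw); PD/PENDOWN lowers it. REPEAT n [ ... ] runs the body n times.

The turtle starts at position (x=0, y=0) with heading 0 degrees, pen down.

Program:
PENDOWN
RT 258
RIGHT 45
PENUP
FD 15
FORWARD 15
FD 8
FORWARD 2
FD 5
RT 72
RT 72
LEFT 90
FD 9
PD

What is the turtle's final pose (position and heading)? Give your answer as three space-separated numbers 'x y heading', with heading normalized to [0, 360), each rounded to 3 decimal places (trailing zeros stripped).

Answer: 33.496 38.211 3

Derivation:
Executing turtle program step by step:
Start: pos=(0,0), heading=0, pen down
PD: pen down
RT 258: heading 0 -> 102
RT 45: heading 102 -> 57
PU: pen up
FD 15: (0,0) -> (8.17,12.58) [heading=57, move]
FD 15: (8.17,12.58) -> (16.339,25.16) [heading=57, move]
FD 8: (16.339,25.16) -> (20.696,31.869) [heading=57, move]
FD 2: (20.696,31.869) -> (21.786,33.547) [heading=57, move]
FD 5: (21.786,33.547) -> (24.509,37.74) [heading=57, move]
RT 72: heading 57 -> 345
RT 72: heading 345 -> 273
LT 90: heading 273 -> 3
FD 9: (24.509,37.74) -> (33.496,38.211) [heading=3, move]
PD: pen down
Final: pos=(33.496,38.211), heading=3, 0 segment(s) drawn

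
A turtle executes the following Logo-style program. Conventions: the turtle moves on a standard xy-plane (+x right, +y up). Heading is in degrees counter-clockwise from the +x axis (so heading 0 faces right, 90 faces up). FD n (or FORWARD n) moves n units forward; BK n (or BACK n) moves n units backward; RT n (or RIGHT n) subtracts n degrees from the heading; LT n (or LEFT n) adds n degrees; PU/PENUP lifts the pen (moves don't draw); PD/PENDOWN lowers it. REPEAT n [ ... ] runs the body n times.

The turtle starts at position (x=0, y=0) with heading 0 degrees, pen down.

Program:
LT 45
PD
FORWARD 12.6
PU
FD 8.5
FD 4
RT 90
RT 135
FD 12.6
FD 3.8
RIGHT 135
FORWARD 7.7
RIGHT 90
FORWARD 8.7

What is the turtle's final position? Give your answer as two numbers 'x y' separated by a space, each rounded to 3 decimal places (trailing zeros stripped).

Executing turtle program step by step:
Start: pos=(0,0), heading=0, pen down
LT 45: heading 0 -> 45
PD: pen down
FD 12.6: (0,0) -> (8.91,8.91) [heading=45, draw]
PU: pen up
FD 8.5: (8.91,8.91) -> (14.92,14.92) [heading=45, move]
FD 4: (14.92,14.92) -> (17.748,17.748) [heading=45, move]
RT 90: heading 45 -> 315
RT 135: heading 315 -> 180
FD 12.6: (17.748,17.748) -> (5.148,17.748) [heading=180, move]
FD 3.8: (5.148,17.748) -> (1.348,17.748) [heading=180, move]
RT 135: heading 180 -> 45
FD 7.7: (1.348,17.748) -> (6.793,23.193) [heading=45, move]
RT 90: heading 45 -> 315
FD 8.7: (6.793,23.193) -> (12.945,17.041) [heading=315, move]
Final: pos=(12.945,17.041), heading=315, 1 segment(s) drawn

Answer: 12.945 17.041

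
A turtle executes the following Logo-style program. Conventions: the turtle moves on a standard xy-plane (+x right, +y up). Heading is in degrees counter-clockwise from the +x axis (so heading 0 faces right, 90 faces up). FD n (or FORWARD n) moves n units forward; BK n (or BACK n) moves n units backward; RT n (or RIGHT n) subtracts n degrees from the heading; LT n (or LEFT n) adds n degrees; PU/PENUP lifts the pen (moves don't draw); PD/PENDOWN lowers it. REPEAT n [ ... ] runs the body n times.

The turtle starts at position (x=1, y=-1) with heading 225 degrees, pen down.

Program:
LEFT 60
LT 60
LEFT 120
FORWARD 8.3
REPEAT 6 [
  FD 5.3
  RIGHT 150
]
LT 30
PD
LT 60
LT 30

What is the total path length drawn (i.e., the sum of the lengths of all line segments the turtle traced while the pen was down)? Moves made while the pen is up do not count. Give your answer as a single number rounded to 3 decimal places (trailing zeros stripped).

Executing turtle program step by step:
Start: pos=(1,-1), heading=225, pen down
LT 60: heading 225 -> 285
LT 60: heading 285 -> 345
LT 120: heading 345 -> 105
FD 8.3: (1,-1) -> (-1.148,7.017) [heading=105, draw]
REPEAT 6 [
  -- iteration 1/6 --
  FD 5.3: (-1.148,7.017) -> (-2.52,12.137) [heading=105, draw]
  RT 150: heading 105 -> 315
  -- iteration 2/6 --
  FD 5.3: (-2.52,12.137) -> (1.228,8.389) [heading=315, draw]
  RT 150: heading 315 -> 165
  -- iteration 3/6 --
  FD 5.3: (1.228,8.389) -> (-3.892,9.761) [heading=165, draw]
  RT 150: heading 165 -> 15
  -- iteration 4/6 --
  FD 5.3: (-3.892,9.761) -> (1.228,11.132) [heading=15, draw]
  RT 150: heading 15 -> 225
  -- iteration 5/6 --
  FD 5.3: (1.228,11.132) -> (-2.52,7.385) [heading=225, draw]
  RT 150: heading 225 -> 75
  -- iteration 6/6 --
  FD 5.3: (-2.52,7.385) -> (-1.148,12.504) [heading=75, draw]
  RT 150: heading 75 -> 285
]
LT 30: heading 285 -> 315
PD: pen down
LT 60: heading 315 -> 15
LT 30: heading 15 -> 45
Final: pos=(-1.148,12.504), heading=45, 7 segment(s) drawn

Segment lengths:
  seg 1: (1,-1) -> (-1.148,7.017), length = 8.3
  seg 2: (-1.148,7.017) -> (-2.52,12.137), length = 5.3
  seg 3: (-2.52,12.137) -> (1.228,8.389), length = 5.3
  seg 4: (1.228,8.389) -> (-3.892,9.761), length = 5.3
  seg 5: (-3.892,9.761) -> (1.228,11.132), length = 5.3
  seg 6: (1.228,11.132) -> (-2.52,7.385), length = 5.3
  seg 7: (-2.52,7.385) -> (-1.148,12.504), length = 5.3
Total = 40.1

Answer: 40.1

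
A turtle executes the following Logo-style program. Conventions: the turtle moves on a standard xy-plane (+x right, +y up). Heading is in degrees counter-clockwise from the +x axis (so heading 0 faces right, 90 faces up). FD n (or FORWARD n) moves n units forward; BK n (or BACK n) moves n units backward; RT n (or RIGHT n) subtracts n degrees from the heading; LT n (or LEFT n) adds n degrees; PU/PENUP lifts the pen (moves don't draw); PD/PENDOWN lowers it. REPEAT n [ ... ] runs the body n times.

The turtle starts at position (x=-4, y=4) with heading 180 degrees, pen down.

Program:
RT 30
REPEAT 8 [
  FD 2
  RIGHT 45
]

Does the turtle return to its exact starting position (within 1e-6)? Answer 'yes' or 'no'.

Executing turtle program step by step:
Start: pos=(-4,4), heading=180, pen down
RT 30: heading 180 -> 150
REPEAT 8 [
  -- iteration 1/8 --
  FD 2: (-4,4) -> (-5.732,5) [heading=150, draw]
  RT 45: heading 150 -> 105
  -- iteration 2/8 --
  FD 2: (-5.732,5) -> (-6.25,6.932) [heading=105, draw]
  RT 45: heading 105 -> 60
  -- iteration 3/8 --
  FD 2: (-6.25,6.932) -> (-5.25,8.664) [heading=60, draw]
  RT 45: heading 60 -> 15
  -- iteration 4/8 --
  FD 2: (-5.25,8.664) -> (-3.318,9.182) [heading=15, draw]
  RT 45: heading 15 -> 330
  -- iteration 5/8 --
  FD 2: (-3.318,9.182) -> (-1.586,8.182) [heading=330, draw]
  RT 45: heading 330 -> 285
  -- iteration 6/8 --
  FD 2: (-1.586,8.182) -> (-1.068,6.25) [heading=285, draw]
  RT 45: heading 285 -> 240
  -- iteration 7/8 --
  FD 2: (-1.068,6.25) -> (-2.068,4.518) [heading=240, draw]
  RT 45: heading 240 -> 195
  -- iteration 8/8 --
  FD 2: (-2.068,4.518) -> (-4,4) [heading=195, draw]
  RT 45: heading 195 -> 150
]
Final: pos=(-4,4), heading=150, 8 segment(s) drawn

Start position: (-4, 4)
Final position: (-4, 4)
Distance = 0; < 1e-6 -> CLOSED

Answer: yes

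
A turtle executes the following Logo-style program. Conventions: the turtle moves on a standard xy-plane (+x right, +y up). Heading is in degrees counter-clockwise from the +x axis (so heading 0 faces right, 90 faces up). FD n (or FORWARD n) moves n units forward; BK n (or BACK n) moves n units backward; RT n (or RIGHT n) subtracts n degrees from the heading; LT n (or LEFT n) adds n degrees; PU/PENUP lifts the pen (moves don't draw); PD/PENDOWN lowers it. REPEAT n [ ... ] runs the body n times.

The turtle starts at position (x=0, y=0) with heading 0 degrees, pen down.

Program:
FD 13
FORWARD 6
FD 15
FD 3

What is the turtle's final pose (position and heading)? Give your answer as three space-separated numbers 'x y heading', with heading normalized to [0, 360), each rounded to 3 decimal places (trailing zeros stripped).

Executing turtle program step by step:
Start: pos=(0,0), heading=0, pen down
FD 13: (0,0) -> (13,0) [heading=0, draw]
FD 6: (13,0) -> (19,0) [heading=0, draw]
FD 15: (19,0) -> (34,0) [heading=0, draw]
FD 3: (34,0) -> (37,0) [heading=0, draw]
Final: pos=(37,0), heading=0, 4 segment(s) drawn

Answer: 37 0 0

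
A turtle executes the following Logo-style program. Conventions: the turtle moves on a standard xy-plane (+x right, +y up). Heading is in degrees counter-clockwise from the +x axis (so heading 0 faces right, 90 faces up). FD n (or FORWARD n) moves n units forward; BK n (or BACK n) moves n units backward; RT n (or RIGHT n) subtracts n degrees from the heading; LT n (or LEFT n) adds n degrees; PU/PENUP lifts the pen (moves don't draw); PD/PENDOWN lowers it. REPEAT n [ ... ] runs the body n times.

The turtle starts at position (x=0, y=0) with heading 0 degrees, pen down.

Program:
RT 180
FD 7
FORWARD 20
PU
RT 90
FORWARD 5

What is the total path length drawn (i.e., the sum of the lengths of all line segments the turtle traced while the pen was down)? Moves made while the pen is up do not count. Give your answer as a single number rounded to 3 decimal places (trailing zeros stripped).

Answer: 27

Derivation:
Executing turtle program step by step:
Start: pos=(0,0), heading=0, pen down
RT 180: heading 0 -> 180
FD 7: (0,0) -> (-7,0) [heading=180, draw]
FD 20: (-7,0) -> (-27,0) [heading=180, draw]
PU: pen up
RT 90: heading 180 -> 90
FD 5: (-27,0) -> (-27,5) [heading=90, move]
Final: pos=(-27,5), heading=90, 2 segment(s) drawn

Segment lengths:
  seg 1: (0,0) -> (-7,0), length = 7
  seg 2: (-7,0) -> (-27,0), length = 20
Total = 27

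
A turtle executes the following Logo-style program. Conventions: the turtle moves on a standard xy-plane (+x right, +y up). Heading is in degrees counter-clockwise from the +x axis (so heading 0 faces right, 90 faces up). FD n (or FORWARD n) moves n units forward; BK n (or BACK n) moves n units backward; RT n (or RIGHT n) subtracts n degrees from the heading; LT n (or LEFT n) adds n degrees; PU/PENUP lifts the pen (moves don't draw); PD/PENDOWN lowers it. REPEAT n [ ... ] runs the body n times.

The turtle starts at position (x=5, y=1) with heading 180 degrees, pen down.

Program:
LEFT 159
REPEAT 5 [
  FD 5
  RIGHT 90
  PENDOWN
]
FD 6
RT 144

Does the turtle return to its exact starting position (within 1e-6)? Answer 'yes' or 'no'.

Answer: no

Derivation:
Executing turtle program step by step:
Start: pos=(5,1), heading=180, pen down
LT 159: heading 180 -> 339
REPEAT 5 [
  -- iteration 1/5 --
  FD 5: (5,1) -> (9.668,-0.792) [heading=339, draw]
  RT 90: heading 339 -> 249
  PD: pen down
  -- iteration 2/5 --
  FD 5: (9.668,-0.792) -> (7.876,-5.46) [heading=249, draw]
  RT 90: heading 249 -> 159
  PD: pen down
  -- iteration 3/5 --
  FD 5: (7.876,-5.46) -> (3.208,-3.668) [heading=159, draw]
  RT 90: heading 159 -> 69
  PD: pen down
  -- iteration 4/5 --
  FD 5: (3.208,-3.668) -> (5,1) [heading=69, draw]
  RT 90: heading 69 -> 339
  PD: pen down
  -- iteration 5/5 --
  FD 5: (5,1) -> (9.668,-0.792) [heading=339, draw]
  RT 90: heading 339 -> 249
  PD: pen down
]
FD 6: (9.668,-0.792) -> (7.518,-6.393) [heading=249, draw]
RT 144: heading 249 -> 105
Final: pos=(7.518,-6.393), heading=105, 6 segment(s) drawn

Start position: (5, 1)
Final position: (7.518, -6.393)
Distance = 7.81; >= 1e-6 -> NOT closed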